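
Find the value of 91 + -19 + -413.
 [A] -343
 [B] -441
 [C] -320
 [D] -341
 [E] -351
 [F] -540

First: 91 + -19 = 72
Then: 72 + -413 = -341
D) -341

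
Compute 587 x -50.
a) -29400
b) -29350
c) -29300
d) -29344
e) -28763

587 * -50 = -29350
b) -29350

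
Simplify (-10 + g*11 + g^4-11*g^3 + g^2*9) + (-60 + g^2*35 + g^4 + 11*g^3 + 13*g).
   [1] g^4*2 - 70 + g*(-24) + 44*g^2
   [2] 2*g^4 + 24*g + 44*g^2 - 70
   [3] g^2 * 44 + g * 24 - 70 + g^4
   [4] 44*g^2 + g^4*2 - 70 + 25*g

Adding the polynomials and combining like terms:
(-10 + g*11 + g^4 - 11*g^3 + g^2*9) + (-60 + g^2*35 + g^4 + 11*g^3 + 13*g)
= 2*g^4 + 24*g + 44*g^2 - 70
2) 2*g^4 + 24*g + 44*g^2 - 70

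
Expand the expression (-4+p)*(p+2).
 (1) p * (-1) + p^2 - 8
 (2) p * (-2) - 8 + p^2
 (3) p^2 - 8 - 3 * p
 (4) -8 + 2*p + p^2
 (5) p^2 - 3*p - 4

Expanding (-4+p)*(p+2):
= p * (-2) - 8 + p^2
2) p * (-2) - 8 + p^2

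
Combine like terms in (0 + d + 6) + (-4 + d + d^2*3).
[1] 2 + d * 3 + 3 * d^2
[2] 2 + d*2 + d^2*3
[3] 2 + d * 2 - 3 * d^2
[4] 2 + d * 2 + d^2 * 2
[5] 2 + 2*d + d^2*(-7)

Adding the polynomials and combining like terms:
(0 + d + 6) + (-4 + d + d^2*3)
= 2 + d*2 + d^2*3
2) 2 + d*2 + d^2*3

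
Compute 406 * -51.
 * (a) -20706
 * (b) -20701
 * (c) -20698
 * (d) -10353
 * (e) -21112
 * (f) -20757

406 * -51 = -20706
a) -20706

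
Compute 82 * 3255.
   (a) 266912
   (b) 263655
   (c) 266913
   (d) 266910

82 * 3255 = 266910
d) 266910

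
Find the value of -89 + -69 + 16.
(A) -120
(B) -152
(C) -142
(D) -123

First: -89 + -69 = -158
Then: -158 + 16 = -142
C) -142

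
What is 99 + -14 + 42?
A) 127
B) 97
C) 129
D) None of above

First: 99 + -14 = 85
Then: 85 + 42 = 127
A) 127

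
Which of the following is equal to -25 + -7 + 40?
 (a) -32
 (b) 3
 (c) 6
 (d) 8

First: -25 + -7 = -32
Then: -32 + 40 = 8
d) 8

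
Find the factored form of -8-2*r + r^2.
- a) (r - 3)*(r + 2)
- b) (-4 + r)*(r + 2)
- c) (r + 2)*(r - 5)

We need to factor -8-2*r + r^2.
The factored form is (-4 + r)*(r + 2).
b) (-4 + r)*(r + 2)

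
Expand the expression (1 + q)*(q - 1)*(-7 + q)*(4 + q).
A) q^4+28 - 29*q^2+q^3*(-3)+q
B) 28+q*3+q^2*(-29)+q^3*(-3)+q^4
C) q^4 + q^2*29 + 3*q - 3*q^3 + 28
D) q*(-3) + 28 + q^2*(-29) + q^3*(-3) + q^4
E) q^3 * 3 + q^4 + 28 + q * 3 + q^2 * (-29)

Expanding (1 + q)*(q - 1)*(-7 + q)*(4 + q):
= 28+q*3+q^2*(-29)+q^3*(-3)+q^4
B) 28+q*3+q^2*(-29)+q^3*(-3)+q^4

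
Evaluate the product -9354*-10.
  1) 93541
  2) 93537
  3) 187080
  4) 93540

-9354 * -10 = 93540
4) 93540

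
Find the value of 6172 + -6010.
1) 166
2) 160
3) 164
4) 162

6172 + -6010 = 162
4) 162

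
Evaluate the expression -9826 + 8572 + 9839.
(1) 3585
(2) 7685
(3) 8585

First: -9826 + 8572 = -1254
Then: -1254 + 9839 = 8585
3) 8585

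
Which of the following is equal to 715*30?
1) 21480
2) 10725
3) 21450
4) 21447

715 * 30 = 21450
3) 21450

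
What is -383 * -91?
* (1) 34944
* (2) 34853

-383 * -91 = 34853
2) 34853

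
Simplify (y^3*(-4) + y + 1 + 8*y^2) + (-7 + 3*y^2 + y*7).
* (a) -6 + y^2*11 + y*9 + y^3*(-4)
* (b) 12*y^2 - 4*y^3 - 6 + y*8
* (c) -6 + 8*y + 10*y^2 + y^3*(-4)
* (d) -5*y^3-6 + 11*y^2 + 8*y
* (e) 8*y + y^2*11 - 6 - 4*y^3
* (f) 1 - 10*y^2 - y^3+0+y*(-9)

Adding the polynomials and combining like terms:
(y^3*(-4) + y + 1 + 8*y^2) + (-7 + 3*y^2 + y*7)
= 8*y + y^2*11 - 6 - 4*y^3
e) 8*y + y^2*11 - 6 - 4*y^3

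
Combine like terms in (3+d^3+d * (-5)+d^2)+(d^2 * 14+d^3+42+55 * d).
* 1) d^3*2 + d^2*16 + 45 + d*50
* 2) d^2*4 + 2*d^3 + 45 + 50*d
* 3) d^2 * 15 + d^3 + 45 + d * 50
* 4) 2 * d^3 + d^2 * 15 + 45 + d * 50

Adding the polynomials and combining like terms:
(3 + d^3 + d*(-5) + d^2) + (d^2*14 + d^3 + 42 + 55*d)
= 2 * d^3 + d^2 * 15 + 45 + d * 50
4) 2 * d^3 + d^2 * 15 + 45 + d * 50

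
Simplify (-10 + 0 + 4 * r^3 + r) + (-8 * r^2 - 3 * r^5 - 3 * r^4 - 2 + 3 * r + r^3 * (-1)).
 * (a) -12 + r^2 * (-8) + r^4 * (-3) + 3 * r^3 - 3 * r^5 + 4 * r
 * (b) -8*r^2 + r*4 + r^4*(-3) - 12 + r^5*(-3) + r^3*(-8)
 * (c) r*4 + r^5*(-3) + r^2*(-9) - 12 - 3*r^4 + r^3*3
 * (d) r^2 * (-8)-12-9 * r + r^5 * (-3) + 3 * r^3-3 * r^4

Adding the polynomials and combining like terms:
(-10 + 0 + 4*r^3 + r) + (-8*r^2 - 3*r^5 - 3*r^4 - 2 + 3*r + r^3*(-1))
= -12 + r^2 * (-8) + r^4 * (-3) + 3 * r^3 - 3 * r^5 + 4 * r
a) -12 + r^2 * (-8) + r^4 * (-3) + 3 * r^3 - 3 * r^5 + 4 * r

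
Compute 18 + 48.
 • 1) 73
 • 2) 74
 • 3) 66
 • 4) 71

18 + 48 = 66
3) 66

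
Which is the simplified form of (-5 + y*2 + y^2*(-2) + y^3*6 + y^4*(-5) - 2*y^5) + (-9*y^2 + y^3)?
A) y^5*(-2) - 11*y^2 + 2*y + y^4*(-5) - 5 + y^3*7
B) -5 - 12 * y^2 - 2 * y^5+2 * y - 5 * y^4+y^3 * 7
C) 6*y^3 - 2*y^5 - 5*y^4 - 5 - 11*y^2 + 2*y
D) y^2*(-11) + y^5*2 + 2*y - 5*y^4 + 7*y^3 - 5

Adding the polynomials and combining like terms:
(-5 + y*2 + y^2*(-2) + y^3*6 + y^4*(-5) - 2*y^5) + (-9*y^2 + y^3)
= y^5*(-2) - 11*y^2 + 2*y + y^4*(-5) - 5 + y^3*7
A) y^5*(-2) - 11*y^2 + 2*y + y^4*(-5) - 5 + y^3*7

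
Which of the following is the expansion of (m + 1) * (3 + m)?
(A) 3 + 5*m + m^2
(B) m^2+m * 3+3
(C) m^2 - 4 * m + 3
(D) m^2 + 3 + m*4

Expanding (m + 1) * (3 + m):
= m^2 + 3 + m*4
D) m^2 + 3 + m*4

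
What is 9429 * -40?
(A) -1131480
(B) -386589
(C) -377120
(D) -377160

9429 * -40 = -377160
D) -377160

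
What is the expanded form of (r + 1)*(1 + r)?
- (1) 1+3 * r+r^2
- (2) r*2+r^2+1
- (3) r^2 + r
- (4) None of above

Expanding (r + 1)*(1 + r):
= r*2+r^2+1
2) r*2+r^2+1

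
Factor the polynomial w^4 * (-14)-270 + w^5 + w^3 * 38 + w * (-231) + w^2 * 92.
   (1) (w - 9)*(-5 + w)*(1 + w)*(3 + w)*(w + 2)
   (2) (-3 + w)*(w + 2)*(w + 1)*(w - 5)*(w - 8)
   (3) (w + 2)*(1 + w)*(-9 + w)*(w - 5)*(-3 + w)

We need to factor w^4 * (-14)-270 + w^5 + w^3 * 38 + w * (-231) + w^2 * 92.
The factored form is (w + 2)*(1 + w)*(-9 + w)*(w - 5)*(-3 + w).
3) (w + 2)*(1 + w)*(-9 + w)*(w - 5)*(-3 + w)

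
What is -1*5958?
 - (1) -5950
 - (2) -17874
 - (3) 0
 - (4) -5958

-1 * 5958 = -5958
4) -5958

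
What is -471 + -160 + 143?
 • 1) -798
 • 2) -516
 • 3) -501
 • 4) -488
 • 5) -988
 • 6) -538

First: -471 + -160 = -631
Then: -631 + 143 = -488
4) -488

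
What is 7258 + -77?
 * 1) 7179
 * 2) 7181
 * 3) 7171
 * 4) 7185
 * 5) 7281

7258 + -77 = 7181
2) 7181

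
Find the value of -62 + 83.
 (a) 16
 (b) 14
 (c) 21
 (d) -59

-62 + 83 = 21
c) 21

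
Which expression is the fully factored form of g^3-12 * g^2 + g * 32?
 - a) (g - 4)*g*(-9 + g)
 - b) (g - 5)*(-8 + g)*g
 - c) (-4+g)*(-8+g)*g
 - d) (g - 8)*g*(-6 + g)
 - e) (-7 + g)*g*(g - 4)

We need to factor g^3-12 * g^2 + g * 32.
The factored form is (-4+g)*(-8+g)*g.
c) (-4+g)*(-8+g)*g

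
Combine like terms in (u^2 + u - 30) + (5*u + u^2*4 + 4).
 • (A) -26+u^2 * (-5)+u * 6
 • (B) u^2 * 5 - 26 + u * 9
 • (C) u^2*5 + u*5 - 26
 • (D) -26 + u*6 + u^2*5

Adding the polynomials and combining like terms:
(u^2 + u - 30) + (5*u + u^2*4 + 4)
= -26 + u*6 + u^2*5
D) -26 + u*6 + u^2*5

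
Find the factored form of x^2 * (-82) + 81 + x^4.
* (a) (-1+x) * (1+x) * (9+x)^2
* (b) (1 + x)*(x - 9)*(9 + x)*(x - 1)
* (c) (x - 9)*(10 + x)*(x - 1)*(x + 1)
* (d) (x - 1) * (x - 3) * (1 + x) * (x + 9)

We need to factor x^2 * (-82) + 81 + x^4.
The factored form is (1 + x)*(x - 9)*(9 + x)*(x - 1).
b) (1 + x)*(x - 9)*(9 + x)*(x - 1)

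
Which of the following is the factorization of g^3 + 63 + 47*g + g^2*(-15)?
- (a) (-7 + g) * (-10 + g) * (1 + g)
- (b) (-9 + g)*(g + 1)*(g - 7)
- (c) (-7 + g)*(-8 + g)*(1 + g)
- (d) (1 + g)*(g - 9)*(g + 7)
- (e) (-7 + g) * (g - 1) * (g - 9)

We need to factor g^3 + 63 + 47*g + g^2*(-15).
The factored form is (-9 + g)*(g + 1)*(g - 7).
b) (-9 + g)*(g + 1)*(g - 7)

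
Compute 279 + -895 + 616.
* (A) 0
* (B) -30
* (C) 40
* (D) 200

First: 279 + -895 = -616
Then: -616 + 616 = 0
A) 0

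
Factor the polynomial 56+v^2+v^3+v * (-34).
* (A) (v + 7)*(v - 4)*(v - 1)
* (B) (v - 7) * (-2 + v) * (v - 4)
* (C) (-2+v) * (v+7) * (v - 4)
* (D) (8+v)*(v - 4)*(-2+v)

We need to factor 56+v^2+v^3+v * (-34).
The factored form is (-2+v) * (v+7) * (v - 4).
C) (-2+v) * (v+7) * (v - 4)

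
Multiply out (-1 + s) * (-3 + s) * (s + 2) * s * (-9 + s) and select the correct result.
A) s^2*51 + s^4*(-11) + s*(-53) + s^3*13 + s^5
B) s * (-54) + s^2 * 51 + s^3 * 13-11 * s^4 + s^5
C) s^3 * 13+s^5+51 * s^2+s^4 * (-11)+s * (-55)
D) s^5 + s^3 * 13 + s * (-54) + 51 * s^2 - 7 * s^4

Expanding (-1 + s) * (-3 + s) * (s + 2) * s * (-9 + s):
= s * (-54) + s^2 * 51 + s^3 * 13-11 * s^4 + s^5
B) s * (-54) + s^2 * 51 + s^3 * 13-11 * s^4 + s^5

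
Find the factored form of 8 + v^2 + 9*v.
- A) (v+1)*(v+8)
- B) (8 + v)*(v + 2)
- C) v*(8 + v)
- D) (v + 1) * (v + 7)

We need to factor 8 + v^2 + 9*v.
The factored form is (v+1)*(v+8).
A) (v+1)*(v+8)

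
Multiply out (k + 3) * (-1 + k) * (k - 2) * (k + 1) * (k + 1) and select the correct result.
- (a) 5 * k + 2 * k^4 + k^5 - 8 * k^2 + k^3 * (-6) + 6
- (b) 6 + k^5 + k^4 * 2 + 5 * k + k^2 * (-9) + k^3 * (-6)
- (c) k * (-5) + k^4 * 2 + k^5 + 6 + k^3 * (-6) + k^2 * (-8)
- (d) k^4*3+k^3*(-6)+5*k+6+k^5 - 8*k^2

Expanding (k + 3) * (-1 + k) * (k - 2) * (k + 1) * (k + 1):
= 5 * k + 2 * k^4 + k^5 - 8 * k^2 + k^3 * (-6) + 6
a) 5 * k + 2 * k^4 + k^5 - 8 * k^2 + k^3 * (-6) + 6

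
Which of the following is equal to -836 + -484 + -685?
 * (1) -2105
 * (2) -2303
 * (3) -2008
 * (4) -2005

First: -836 + -484 = -1320
Then: -1320 + -685 = -2005
4) -2005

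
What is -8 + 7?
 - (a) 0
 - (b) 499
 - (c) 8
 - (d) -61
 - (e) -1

-8 + 7 = -1
e) -1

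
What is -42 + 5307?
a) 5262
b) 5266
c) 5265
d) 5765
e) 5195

-42 + 5307 = 5265
c) 5265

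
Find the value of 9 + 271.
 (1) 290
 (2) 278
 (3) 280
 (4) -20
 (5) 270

9 + 271 = 280
3) 280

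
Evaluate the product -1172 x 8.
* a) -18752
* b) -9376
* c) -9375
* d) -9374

-1172 * 8 = -9376
b) -9376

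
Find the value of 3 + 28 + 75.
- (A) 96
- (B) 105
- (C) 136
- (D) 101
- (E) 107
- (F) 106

First: 3 + 28 = 31
Then: 31 + 75 = 106
F) 106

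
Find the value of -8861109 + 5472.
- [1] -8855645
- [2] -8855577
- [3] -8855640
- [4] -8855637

-8861109 + 5472 = -8855637
4) -8855637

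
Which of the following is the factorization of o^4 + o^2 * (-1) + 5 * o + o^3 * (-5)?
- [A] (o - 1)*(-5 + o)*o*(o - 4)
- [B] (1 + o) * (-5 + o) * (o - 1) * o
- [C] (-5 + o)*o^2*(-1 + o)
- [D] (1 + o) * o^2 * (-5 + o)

We need to factor o^4 + o^2 * (-1) + 5 * o + o^3 * (-5).
The factored form is (1 + o) * (-5 + o) * (o - 1) * o.
B) (1 + o) * (-5 + o) * (o - 1) * o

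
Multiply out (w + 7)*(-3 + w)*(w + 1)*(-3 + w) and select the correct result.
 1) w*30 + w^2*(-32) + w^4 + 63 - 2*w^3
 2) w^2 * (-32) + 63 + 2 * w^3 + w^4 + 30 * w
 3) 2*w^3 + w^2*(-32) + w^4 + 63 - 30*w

Expanding (w + 7)*(-3 + w)*(w + 1)*(-3 + w):
= w^2 * (-32) + 63 + 2 * w^3 + w^4 + 30 * w
2) w^2 * (-32) + 63 + 2 * w^3 + w^4 + 30 * w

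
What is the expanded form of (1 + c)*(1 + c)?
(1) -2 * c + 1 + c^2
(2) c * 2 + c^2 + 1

Expanding (1 + c)*(1 + c):
= c * 2 + c^2 + 1
2) c * 2 + c^2 + 1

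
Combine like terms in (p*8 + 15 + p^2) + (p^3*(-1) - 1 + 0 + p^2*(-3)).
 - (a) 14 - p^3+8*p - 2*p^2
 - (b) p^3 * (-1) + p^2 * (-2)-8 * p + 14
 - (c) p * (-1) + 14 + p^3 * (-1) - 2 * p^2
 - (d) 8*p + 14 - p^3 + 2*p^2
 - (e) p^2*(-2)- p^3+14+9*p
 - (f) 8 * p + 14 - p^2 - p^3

Adding the polynomials and combining like terms:
(p*8 + 15 + p^2) + (p^3*(-1) - 1 + 0 + p^2*(-3))
= 14 - p^3+8*p - 2*p^2
a) 14 - p^3+8*p - 2*p^2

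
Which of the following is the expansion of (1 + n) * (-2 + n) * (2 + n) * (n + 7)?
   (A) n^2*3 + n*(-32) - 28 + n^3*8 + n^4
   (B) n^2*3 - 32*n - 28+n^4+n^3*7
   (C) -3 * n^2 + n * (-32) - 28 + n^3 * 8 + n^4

Expanding (1 + n) * (-2 + n) * (2 + n) * (n + 7):
= n^2*3 + n*(-32) - 28 + n^3*8 + n^4
A) n^2*3 + n*(-32) - 28 + n^3*8 + n^4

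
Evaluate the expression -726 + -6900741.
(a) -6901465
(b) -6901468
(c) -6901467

-726 + -6900741 = -6901467
c) -6901467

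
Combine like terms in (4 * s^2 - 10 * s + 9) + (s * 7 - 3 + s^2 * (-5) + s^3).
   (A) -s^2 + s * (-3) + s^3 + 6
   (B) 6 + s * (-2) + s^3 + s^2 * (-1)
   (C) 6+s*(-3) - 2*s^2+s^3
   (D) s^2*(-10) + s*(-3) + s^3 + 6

Adding the polynomials and combining like terms:
(4*s^2 - 10*s + 9) + (s*7 - 3 + s^2*(-5) + s^3)
= -s^2 + s * (-3) + s^3 + 6
A) -s^2 + s * (-3) + s^3 + 6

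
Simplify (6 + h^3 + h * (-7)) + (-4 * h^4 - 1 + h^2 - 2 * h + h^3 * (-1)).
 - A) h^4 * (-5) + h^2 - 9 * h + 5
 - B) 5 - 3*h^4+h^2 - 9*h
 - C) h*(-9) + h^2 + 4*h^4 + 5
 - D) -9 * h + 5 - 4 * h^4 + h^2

Adding the polynomials and combining like terms:
(6 + h^3 + h*(-7)) + (-4*h^4 - 1 + h^2 - 2*h + h^3*(-1))
= -9 * h + 5 - 4 * h^4 + h^2
D) -9 * h + 5 - 4 * h^4 + h^2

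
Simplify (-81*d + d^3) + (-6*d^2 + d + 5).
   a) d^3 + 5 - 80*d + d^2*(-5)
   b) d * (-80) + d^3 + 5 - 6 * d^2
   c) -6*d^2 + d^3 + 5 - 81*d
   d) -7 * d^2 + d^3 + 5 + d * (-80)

Adding the polynomials and combining like terms:
(-81*d + d^3) + (-6*d^2 + d + 5)
= d * (-80) + d^3 + 5 - 6 * d^2
b) d * (-80) + d^3 + 5 - 6 * d^2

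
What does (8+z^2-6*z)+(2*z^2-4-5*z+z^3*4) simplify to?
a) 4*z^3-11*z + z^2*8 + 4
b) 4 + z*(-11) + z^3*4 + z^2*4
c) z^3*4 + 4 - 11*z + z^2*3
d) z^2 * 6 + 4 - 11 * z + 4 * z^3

Adding the polynomials and combining like terms:
(8 + z^2 - 6*z) + (2*z^2 - 4 - 5*z + z^3*4)
= z^3*4 + 4 - 11*z + z^2*3
c) z^3*4 + 4 - 11*z + z^2*3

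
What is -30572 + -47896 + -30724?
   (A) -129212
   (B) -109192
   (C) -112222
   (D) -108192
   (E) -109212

First: -30572 + -47896 = -78468
Then: -78468 + -30724 = -109192
B) -109192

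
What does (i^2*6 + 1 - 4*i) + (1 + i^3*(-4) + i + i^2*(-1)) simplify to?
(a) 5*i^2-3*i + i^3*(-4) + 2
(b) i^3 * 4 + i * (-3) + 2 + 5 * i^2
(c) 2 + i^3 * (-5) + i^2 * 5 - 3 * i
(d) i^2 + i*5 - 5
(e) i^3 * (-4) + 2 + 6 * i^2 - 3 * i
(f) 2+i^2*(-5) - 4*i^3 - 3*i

Adding the polynomials and combining like terms:
(i^2*6 + 1 - 4*i) + (1 + i^3*(-4) + i + i^2*(-1))
= 5*i^2-3*i + i^3*(-4) + 2
a) 5*i^2-3*i + i^3*(-4) + 2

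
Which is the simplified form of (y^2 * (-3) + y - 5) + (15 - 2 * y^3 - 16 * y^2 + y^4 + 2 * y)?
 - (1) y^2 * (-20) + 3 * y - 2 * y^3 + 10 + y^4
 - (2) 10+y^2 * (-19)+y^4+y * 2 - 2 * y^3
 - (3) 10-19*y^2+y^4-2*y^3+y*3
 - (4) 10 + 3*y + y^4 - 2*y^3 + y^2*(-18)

Adding the polynomials and combining like terms:
(y^2*(-3) + y - 5) + (15 - 2*y^3 - 16*y^2 + y^4 + 2*y)
= 10-19*y^2+y^4-2*y^3+y*3
3) 10-19*y^2+y^4-2*y^3+y*3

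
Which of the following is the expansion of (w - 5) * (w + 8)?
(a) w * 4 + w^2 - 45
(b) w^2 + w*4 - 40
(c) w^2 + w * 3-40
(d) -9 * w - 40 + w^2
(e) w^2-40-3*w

Expanding (w - 5) * (w + 8):
= w^2 + w * 3-40
c) w^2 + w * 3-40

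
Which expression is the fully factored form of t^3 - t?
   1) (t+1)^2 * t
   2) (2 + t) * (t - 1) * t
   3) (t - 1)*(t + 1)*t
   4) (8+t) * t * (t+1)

We need to factor t^3 - t.
The factored form is (t - 1)*(t + 1)*t.
3) (t - 1)*(t + 1)*t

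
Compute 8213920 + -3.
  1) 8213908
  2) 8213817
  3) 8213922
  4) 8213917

8213920 + -3 = 8213917
4) 8213917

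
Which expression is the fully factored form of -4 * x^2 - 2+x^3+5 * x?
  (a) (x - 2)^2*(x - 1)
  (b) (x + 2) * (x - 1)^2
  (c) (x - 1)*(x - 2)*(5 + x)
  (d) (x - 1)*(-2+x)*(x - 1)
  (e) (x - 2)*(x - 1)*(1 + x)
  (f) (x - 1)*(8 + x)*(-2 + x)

We need to factor -4 * x^2 - 2+x^3+5 * x.
The factored form is (x - 1)*(-2+x)*(x - 1).
d) (x - 1)*(-2+x)*(x - 1)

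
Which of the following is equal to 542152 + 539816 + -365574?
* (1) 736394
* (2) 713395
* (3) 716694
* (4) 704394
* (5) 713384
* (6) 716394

First: 542152 + 539816 = 1081968
Then: 1081968 + -365574 = 716394
6) 716394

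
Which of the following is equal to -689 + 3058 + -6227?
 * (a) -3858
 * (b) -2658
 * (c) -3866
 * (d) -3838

First: -689 + 3058 = 2369
Then: 2369 + -6227 = -3858
a) -3858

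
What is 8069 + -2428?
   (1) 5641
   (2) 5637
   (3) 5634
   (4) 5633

8069 + -2428 = 5641
1) 5641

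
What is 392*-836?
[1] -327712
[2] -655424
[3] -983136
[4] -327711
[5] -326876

392 * -836 = -327712
1) -327712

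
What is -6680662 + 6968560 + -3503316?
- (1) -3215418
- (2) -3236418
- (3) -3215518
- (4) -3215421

First: -6680662 + 6968560 = 287898
Then: 287898 + -3503316 = -3215418
1) -3215418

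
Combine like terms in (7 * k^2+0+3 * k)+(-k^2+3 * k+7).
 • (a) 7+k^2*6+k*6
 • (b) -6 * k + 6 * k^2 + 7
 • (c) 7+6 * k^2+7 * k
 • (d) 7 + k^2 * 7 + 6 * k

Adding the polynomials and combining like terms:
(7*k^2 + 0 + 3*k) + (-k^2 + 3*k + 7)
= 7+k^2*6+k*6
a) 7+k^2*6+k*6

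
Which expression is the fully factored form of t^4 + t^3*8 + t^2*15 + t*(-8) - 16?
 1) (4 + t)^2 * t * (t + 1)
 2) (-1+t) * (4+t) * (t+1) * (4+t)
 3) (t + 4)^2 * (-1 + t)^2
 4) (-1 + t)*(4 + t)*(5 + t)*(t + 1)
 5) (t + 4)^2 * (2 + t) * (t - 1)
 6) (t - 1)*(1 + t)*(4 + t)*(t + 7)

We need to factor t^4 + t^3*8 + t^2*15 + t*(-8) - 16.
The factored form is (-1+t) * (4+t) * (t+1) * (4+t).
2) (-1+t) * (4+t) * (t+1) * (4+t)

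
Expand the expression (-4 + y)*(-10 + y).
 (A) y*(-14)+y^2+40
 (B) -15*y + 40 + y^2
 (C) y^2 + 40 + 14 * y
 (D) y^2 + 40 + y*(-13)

Expanding (-4 + y)*(-10 + y):
= y*(-14)+y^2+40
A) y*(-14)+y^2+40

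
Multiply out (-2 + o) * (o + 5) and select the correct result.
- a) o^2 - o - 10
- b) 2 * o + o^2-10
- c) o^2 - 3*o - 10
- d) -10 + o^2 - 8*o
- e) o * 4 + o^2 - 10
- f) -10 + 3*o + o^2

Expanding (-2 + o) * (o + 5):
= -10 + 3*o + o^2
f) -10 + 3*o + o^2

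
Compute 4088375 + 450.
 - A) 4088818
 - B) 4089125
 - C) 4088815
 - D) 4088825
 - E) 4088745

4088375 + 450 = 4088825
D) 4088825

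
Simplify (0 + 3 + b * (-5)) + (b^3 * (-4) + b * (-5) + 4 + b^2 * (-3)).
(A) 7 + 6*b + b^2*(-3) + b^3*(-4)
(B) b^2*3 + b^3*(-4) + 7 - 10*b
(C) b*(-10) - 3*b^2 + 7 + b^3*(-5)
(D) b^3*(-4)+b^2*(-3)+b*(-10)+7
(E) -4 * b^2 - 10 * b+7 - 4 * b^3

Adding the polynomials and combining like terms:
(0 + 3 + b*(-5)) + (b^3*(-4) + b*(-5) + 4 + b^2*(-3))
= b^3*(-4)+b^2*(-3)+b*(-10)+7
D) b^3*(-4)+b^2*(-3)+b*(-10)+7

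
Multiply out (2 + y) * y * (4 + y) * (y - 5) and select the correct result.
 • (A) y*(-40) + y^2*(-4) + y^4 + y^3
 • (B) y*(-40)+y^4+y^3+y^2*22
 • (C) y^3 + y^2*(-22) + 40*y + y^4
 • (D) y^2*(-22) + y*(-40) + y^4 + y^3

Expanding (2 + y) * y * (4 + y) * (y - 5):
= y^2*(-22) + y*(-40) + y^4 + y^3
D) y^2*(-22) + y*(-40) + y^4 + y^3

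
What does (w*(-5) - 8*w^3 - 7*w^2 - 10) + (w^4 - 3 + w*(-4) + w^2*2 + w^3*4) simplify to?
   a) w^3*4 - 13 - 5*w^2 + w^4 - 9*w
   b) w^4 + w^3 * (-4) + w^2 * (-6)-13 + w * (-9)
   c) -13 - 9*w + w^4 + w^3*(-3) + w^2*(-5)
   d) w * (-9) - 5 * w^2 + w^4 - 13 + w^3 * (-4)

Adding the polynomials and combining like terms:
(w*(-5) - 8*w^3 - 7*w^2 - 10) + (w^4 - 3 + w*(-4) + w^2*2 + w^3*4)
= w * (-9) - 5 * w^2 + w^4 - 13 + w^3 * (-4)
d) w * (-9) - 5 * w^2 + w^4 - 13 + w^3 * (-4)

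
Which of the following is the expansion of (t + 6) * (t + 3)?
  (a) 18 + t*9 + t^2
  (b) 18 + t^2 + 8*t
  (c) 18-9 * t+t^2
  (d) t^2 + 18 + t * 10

Expanding (t + 6) * (t + 3):
= 18 + t*9 + t^2
a) 18 + t*9 + t^2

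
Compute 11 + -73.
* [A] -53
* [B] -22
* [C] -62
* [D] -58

11 + -73 = -62
C) -62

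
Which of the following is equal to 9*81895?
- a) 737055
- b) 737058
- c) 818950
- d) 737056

9 * 81895 = 737055
a) 737055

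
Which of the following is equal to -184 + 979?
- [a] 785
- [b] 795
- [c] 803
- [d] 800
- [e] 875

-184 + 979 = 795
b) 795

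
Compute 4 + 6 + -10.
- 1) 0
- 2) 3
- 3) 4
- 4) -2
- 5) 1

First: 4 + 6 = 10
Then: 10 + -10 = 0
1) 0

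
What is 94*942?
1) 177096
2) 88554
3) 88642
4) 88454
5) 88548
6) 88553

94 * 942 = 88548
5) 88548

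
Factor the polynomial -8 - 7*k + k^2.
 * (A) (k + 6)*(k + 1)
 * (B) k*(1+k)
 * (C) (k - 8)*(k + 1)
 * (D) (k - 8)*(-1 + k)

We need to factor -8 - 7*k + k^2.
The factored form is (k - 8)*(k + 1).
C) (k - 8)*(k + 1)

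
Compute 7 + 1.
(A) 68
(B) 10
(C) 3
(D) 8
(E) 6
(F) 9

7 + 1 = 8
D) 8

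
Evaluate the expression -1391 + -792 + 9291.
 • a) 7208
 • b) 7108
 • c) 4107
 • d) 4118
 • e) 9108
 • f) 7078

First: -1391 + -792 = -2183
Then: -2183 + 9291 = 7108
b) 7108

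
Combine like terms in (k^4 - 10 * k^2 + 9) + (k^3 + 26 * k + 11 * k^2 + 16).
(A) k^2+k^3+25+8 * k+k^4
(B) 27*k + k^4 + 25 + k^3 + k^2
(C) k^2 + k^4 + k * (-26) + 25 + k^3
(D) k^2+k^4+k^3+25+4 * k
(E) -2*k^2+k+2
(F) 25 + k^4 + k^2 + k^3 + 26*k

Adding the polynomials and combining like terms:
(k^4 - 10*k^2 + 9) + (k^3 + 26*k + 11*k^2 + 16)
= 25 + k^4 + k^2 + k^3 + 26*k
F) 25 + k^4 + k^2 + k^3 + 26*k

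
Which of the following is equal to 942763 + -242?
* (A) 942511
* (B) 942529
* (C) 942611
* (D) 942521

942763 + -242 = 942521
D) 942521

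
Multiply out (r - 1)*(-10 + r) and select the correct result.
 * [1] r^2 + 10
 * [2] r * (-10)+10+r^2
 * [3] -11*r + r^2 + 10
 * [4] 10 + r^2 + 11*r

Expanding (r - 1)*(-10 + r):
= -11*r + r^2 + 10
3) -11*r + r^2 + 10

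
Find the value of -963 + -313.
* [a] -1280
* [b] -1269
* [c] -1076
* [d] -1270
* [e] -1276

-963 + -313 = -1276
e) -1276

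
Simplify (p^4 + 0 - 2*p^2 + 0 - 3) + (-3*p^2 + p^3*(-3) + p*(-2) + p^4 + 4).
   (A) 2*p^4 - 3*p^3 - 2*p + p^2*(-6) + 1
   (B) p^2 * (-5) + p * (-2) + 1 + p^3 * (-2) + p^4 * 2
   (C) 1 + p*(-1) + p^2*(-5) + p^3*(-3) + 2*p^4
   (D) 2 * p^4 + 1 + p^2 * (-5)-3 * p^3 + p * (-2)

Adding the polynomials and combining like terms:
(p^4 + 0 - 2*p^2 + 0 - 3) + (-3*p^2 + p^3*(-3) + p*(-2) + p^4 + 4)
= 2 * p^4 + 1 + p^2 * (-5)-3 * p^3 + p * (-2)
D) 2 * p^4 + 1 + p^2 * (-5)-3 * p^3 + p * (-2)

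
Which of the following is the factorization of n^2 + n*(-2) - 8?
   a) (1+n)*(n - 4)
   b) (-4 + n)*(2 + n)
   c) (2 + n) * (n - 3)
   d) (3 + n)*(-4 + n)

We need to factor n^2 + n*(-2) - 8.
The factored form is (-4 + n)*(2 + n).
b) (-4 + n)*(2 + n)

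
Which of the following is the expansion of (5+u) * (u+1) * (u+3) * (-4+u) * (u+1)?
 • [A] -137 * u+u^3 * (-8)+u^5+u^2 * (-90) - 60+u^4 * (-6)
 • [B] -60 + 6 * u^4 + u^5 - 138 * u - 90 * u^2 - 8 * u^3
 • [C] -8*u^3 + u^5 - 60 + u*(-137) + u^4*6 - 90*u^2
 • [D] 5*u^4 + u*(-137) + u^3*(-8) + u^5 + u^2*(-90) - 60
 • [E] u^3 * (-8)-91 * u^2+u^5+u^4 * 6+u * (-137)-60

Expanding (5+u) * (u+1) * (u+3) * (-4+u) * (u+1):
= -8*u^3 + u^5 - 60 + u*(-137) + u^4*6 - 90*u^2
C) -8*u^3 + u^5 - 60 + u*(-137) + u^4*6 - 90*u^2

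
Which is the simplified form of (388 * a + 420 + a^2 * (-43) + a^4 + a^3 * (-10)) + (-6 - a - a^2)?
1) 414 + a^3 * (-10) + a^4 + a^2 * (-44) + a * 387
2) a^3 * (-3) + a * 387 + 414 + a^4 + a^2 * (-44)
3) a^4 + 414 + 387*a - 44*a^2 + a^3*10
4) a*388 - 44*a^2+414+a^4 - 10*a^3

Adding the polynomials and combining like terms:
(388*a + 420 + a^2*(-43) + a^4 + a^3*(-10)) + (-6 - a - a^2)
= 414 + a^3 * (-10) + a^4 + a^2 * (-44) + a * 387
1) 414 + a^3 * (-10) + a^4 + a^2 * (-44) + a * 387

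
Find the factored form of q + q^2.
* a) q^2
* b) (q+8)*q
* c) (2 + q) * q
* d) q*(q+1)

We need to factor q + q^2.
The factored form is q*(q+1).
d) q*(q+1)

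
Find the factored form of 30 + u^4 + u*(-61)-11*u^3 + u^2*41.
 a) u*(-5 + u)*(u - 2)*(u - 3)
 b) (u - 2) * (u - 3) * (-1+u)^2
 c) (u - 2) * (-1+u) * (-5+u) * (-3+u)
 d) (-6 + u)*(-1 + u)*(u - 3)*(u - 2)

We need to factor 30 + u^4 + u*(-61)-11*u^3 + u^2*41.
The factored form is (u - 2) * (-1+u) * (-5+u) * (-3+u).
c) (u - 2) * (-1+u) * (-5+u) * (-3+u)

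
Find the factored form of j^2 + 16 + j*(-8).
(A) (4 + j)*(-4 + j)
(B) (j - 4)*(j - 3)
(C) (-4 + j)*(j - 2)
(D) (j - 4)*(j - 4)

We need to factor j^2 + 16 + j*(-8).
The factored form is (j - 4)*(j - 4).
D) (j - 4)*(j - 4)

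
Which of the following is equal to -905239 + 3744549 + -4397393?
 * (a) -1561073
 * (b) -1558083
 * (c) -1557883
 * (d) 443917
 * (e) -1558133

First: -905239 + 3744549 = 2839310
Then: 2839310 + -4397393 = -1558083
b) -1558083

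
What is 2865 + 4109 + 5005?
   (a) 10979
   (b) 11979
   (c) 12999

First: 2865 + 4109 = 6974
Then: 6974 + 5005 = 11979
b) 11979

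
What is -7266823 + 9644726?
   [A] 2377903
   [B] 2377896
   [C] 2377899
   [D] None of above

-7266823 + 9644726 = 2377903
A) 2377903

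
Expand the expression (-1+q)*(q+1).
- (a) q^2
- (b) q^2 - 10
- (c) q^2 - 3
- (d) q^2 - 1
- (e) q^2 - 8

Expanding (-1+q)*(q+1):
= q^2 - 1
d) q^2 - 1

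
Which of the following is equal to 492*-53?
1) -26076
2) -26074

492 * -53 = -26076
1) -26076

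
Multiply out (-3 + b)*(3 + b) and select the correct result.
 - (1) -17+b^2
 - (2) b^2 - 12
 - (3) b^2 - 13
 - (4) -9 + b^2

Expanding (-3 + b)*(3 + b):
= -9 + b^2
4) -9 + b^2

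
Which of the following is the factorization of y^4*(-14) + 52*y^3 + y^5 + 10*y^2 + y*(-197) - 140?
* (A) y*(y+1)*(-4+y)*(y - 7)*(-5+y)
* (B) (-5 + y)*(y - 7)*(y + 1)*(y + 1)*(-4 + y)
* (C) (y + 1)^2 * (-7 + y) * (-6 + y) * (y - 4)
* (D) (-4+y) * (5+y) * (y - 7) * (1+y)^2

We need to factor y^4*(-14) + 52*y^3 + y^5 + 10*y^2 + y*(-197) - 140.
The factored form is (-5 + y)*(y - 7)*(y + 1)*(y + 1)*(-4 + y).
B) (-5 + y)*(y - 7)*(y + 1)*(y + 1)*(-4 + y)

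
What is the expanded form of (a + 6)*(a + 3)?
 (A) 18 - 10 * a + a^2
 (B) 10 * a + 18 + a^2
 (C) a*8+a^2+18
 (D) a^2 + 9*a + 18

Expanding (a + 6)*(a + 3):
= a^2 + 9*a + 18
D) a^2 + 9*a + 18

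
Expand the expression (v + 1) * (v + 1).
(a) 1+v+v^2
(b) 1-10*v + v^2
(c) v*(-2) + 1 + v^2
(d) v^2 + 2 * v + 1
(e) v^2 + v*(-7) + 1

Expanding (v + 1) * (v + 1):
= v^2 + 2 * v + 1
d) v^2 + 2 * v + 1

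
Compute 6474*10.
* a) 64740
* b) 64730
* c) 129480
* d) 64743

6474 * 10 = 64740
a) 64740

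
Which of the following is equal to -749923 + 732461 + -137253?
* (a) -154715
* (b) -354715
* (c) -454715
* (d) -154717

First: -749923 + 732461 = -17462
Then: -17462 + -137253 = -154715
a) -154715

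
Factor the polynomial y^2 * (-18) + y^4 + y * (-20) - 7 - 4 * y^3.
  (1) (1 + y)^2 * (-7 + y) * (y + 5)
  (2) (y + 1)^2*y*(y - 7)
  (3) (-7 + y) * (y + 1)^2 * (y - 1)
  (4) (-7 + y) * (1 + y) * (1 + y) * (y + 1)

We need to factor y^2 * (-18) + y^4 + y * (-20) - 7 - 4 * y^3.
The factored form is (-7 + y) * (1 + y) * (1 + y) * (y + 1).
4) (-7 + y) * (1 + y) * (1 + y) * (y + 1)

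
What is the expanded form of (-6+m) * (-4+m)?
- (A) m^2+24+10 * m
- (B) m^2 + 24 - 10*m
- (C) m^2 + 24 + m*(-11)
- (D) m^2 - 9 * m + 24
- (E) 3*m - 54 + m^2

Expanding (-6+m) * (-4+m):
= m^2 + 24 - 10*m
B) m^2 + 24 - 10*m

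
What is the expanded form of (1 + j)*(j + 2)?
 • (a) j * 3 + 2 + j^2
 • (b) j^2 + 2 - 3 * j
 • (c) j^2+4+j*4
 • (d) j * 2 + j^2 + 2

Expanding (1 + j)*(j + 2):
= j * 3 + 2 + j^2
a) j * 3 + 2 + j^2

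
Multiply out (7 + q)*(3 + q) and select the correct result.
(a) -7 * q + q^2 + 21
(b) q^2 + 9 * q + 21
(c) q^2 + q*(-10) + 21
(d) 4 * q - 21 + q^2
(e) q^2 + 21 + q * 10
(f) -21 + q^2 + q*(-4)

Expanding (7 + q)*(3 + q):
= q^2 + 21 + q * 10
e) q^2 + 21 + q * 10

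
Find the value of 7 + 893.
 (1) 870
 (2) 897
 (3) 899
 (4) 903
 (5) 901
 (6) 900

7 + 893 = 900
6) 900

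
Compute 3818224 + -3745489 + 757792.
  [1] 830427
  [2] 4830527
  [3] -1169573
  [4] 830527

First: 3818224 + -3745489 = 72735
Then: 72735 + 757792 = 830527
4) 830527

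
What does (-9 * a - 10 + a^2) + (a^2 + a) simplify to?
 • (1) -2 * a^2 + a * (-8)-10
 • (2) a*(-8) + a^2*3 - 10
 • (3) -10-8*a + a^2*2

Adding the polynomials and combining like terms:
(-9*a - 10 + a^2) + (a^2 + a)
= -10-8*a + a^2*2
3) -10-8*a + a^2*2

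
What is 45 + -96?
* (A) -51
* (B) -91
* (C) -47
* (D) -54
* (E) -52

45 + -96 = -51
A) -51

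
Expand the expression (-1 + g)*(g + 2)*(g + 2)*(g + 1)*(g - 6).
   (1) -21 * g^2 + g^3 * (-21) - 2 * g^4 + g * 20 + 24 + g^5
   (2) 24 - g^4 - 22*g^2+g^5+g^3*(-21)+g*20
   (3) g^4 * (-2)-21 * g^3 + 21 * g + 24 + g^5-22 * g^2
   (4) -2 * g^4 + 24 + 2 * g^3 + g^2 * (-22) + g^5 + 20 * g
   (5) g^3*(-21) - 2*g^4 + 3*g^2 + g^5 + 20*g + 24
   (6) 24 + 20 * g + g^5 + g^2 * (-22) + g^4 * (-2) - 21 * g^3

Expanding (-1 + g)*(g + 2)*(g + 2)*(g + 1)*(g - 6):
= 24 + 20 * g + g^5 + g^2 * (-22) + g^4 * (-2) - 21 * g^3
6) 24 + 20 * g + g^5 + g^2 * (-22) + g^4 * (-2) - 21 * g^3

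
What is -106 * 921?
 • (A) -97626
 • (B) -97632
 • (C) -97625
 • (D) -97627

-106 * 921 = -97626
A) -97626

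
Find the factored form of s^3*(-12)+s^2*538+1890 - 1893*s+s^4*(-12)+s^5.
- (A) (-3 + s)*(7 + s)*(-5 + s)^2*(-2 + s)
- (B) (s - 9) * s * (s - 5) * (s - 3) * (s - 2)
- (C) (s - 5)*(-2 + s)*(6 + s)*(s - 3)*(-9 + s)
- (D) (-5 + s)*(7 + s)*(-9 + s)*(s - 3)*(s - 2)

We need to factor s^3*(-12)+s^2*538+1890 - 1893*s+s^4*(-12)+s^5.
The factored form is (-5 + s)*(7 + s)*(-9 + s)*(s - 3)*(s - 2).
D) (-5 + s)*(7 + s)*(-9 + s)*(s - 3)*(s - 2)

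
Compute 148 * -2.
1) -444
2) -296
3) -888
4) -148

148 * -2 = -296
2) -296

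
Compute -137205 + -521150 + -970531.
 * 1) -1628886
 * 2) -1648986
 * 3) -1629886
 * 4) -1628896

First: -137205 + -521150 = -658355
Then: -658355 + -970531 = -1628886
1) -1628886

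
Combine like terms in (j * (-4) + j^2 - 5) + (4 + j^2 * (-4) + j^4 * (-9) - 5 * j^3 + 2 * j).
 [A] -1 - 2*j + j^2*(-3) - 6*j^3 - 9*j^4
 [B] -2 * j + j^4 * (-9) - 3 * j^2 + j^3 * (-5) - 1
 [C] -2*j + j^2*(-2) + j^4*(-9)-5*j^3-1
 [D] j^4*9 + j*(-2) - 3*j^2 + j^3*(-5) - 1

Adding the polynomials and combining like terms:
(j*(-4) + j^2 - 5) + (4 + j^2*(-4) + j^4*(-9) - 5*j^3 + 2*j)
= -2 * j + j^4 * (-9) - 3 * j^2 + j^3 * (-5) - 1
B) -2 * j + j^4 * (-9) - 3 * j^2 + j^3 * (-5) - 1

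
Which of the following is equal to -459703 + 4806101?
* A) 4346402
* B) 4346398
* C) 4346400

-459703 + 4806101 = 4346398
B) 4346398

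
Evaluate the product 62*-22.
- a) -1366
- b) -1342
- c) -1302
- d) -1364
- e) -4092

62 * -22 = -1364
d) -1364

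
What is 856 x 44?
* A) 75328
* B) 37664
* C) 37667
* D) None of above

856 * 44 = 37664
B) 37664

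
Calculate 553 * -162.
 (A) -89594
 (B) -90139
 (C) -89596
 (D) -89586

553 * -162 = -89586
D) -89586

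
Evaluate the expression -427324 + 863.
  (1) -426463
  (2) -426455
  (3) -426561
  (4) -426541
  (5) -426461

-427324 + 863 = -426461
5) -426461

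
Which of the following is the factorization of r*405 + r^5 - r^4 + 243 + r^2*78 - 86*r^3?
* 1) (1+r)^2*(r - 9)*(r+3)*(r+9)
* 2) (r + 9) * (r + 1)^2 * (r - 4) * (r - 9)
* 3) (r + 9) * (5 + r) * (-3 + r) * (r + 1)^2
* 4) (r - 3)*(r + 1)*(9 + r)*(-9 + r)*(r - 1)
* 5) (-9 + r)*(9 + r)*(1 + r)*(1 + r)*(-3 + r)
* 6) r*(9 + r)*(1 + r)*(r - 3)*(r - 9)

We need to factor r*405 + r^5 - r^4 + 243 + r^2*78 - 86*r^3.
The factored form is (-9 + r)*(9 + r)*(1 + r)*(1 + r)*(-3 + r).
5) (-9 + r)*(9 + r)*(1 + r)*(1 + r)*(-3 + r)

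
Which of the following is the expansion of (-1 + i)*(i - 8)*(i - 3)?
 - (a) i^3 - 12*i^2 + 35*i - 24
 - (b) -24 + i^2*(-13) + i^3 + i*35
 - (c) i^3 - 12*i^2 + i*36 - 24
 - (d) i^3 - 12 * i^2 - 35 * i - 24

Expanding (-1 + i)*(i - 8)*(i - 3):
= i^3 - 12*i^2 + 35*i - 24
a) i^3 - 12*i^2 + 35*i - 24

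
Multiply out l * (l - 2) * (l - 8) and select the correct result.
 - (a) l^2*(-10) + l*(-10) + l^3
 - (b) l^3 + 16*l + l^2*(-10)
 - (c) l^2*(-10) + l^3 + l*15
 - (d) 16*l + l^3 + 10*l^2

Expanding l * (l - 2) * (l - 8):
= l^3 + 16*l + l^2*(-10)
b) l^3 + 16*l + l^2*(-10)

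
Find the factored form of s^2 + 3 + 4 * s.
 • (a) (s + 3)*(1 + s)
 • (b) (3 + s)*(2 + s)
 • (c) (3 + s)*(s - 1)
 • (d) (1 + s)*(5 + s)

We need to factor s^2 + 3 + 4 * s.
The factored form is (s + 3)*(1 + s).
a) (s + 3)*(1 + s)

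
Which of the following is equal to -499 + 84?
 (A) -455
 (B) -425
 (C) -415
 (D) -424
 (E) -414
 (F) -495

-499 + 84 = -415
C) -415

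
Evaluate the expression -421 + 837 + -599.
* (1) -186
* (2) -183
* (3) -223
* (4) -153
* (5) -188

First: -421 + 837 = 416
Then: 416 + -599 = -183
2) -183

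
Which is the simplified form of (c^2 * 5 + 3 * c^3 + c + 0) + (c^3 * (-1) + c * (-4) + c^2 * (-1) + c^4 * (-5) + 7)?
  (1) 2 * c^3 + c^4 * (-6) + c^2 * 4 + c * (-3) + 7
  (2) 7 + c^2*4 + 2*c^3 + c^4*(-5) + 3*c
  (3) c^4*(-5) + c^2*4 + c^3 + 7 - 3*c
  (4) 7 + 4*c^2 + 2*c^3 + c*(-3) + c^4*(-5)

Adding the polynomials and combining like terms:
(c^2*5 + 3*c^3 + c + 0) + (c^3*(-1) + c*(-4) + c^2*(-1) + c^4*(-5) + 7)
= 7 + 4*c^2 + 2*c^3 + c*(-3) + c^4*(-5)
4) 7 + 4*c^2 + 2*c^3 + c*(-3) + c^4*(-5)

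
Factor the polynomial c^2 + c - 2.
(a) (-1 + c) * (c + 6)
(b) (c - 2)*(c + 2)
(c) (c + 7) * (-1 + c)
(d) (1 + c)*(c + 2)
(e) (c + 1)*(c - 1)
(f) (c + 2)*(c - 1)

We need to factor c^2 + c - 2.
The factored form is (c + 2)*(c - 1).
f) (c + 2)*(c - 1)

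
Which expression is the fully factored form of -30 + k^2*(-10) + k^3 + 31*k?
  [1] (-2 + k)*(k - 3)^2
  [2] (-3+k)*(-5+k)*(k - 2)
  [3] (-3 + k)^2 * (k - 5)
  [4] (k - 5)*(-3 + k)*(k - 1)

We need to factor -30 + k^2*(-10) + k^3 + 31*k.
The factored form is (-3+k)*(-5+k)*(k - 2).
2) (-3+k)*(-5+k)*(k - 2)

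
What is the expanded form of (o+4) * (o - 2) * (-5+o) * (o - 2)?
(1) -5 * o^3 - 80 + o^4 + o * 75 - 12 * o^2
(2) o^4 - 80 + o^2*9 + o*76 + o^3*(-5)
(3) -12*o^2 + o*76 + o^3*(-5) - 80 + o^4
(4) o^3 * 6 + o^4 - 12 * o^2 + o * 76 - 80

Expanding (o+4) * (o - 2) * (-5+o) * (o - 2):
= -12*o^2 + o*76 + o^3*(-5) - 80 + o^4
3) -12*o^2 + o*76 + o^3*(-5) - 80 + o^4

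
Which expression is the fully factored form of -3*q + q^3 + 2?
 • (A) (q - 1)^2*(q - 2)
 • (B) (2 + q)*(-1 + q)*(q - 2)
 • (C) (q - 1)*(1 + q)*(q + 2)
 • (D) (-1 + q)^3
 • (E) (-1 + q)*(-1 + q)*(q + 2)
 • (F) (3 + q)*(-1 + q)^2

We need to factor -3*q + q^3 + 2.
The factored form is (-1 + q)*(-1 + q)*(q + 2).
E) (-1 + q)*(-1 + q)*(q + 2)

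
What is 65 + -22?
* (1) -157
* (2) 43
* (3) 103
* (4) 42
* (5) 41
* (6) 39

65 + -22 = 43
2) 43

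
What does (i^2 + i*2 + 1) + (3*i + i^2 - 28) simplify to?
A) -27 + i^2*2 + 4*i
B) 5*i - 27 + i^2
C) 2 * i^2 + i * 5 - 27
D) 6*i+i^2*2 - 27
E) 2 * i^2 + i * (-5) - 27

Adding the polynomials and combining like terms:
(i^2 + i*2 + 1) + (3*i + i^2 - 28)
= 2 * i^2 + i * 5 - 27
C) 2 * i^2 + i * 5 - 27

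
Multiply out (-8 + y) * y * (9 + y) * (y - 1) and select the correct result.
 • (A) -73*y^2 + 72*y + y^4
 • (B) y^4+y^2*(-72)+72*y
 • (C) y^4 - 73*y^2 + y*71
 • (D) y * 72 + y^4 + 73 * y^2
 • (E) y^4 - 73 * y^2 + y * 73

Expanding (-8 + y) * y * (9 + y) * (y - 1):
= -73*y^2 + 72*y + y^4
A) -73*y^2 + 72*y + y^4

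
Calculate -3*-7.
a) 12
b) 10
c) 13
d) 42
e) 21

-3 * -7 = 21
e) 21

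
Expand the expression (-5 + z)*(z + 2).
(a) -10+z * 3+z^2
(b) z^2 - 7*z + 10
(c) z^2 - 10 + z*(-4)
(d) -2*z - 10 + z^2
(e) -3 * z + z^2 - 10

Expanding (-5 + z)*(z + 2):
= -3 * z + z^2 - 10
e) -3 * z + z^2 - 10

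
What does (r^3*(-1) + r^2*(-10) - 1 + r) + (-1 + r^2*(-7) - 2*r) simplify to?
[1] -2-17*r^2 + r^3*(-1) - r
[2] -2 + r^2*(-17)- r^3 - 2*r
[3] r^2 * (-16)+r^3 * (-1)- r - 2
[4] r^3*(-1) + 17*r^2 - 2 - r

Adding the polynomials and combining like terms:
(r^3*(-1) + r^2*(-10) - 1 + r) + (-1 + r^2*(-7) - 2*r)
= -2-17*r^2 + r^3*(-1) - r
1) -2-17*r^2 + r^3*(-1) - r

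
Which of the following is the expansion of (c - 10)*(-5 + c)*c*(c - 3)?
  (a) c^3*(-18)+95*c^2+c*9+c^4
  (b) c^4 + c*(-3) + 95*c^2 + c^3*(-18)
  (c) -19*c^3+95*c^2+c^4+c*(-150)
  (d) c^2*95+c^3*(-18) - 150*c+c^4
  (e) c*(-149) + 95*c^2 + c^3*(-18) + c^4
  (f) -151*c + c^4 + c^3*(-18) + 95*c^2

Expanding (c - 10)*(-5 + c)*c*(c - 3):
= c^2*95+c^3*(-18) - 150*c+c^4
d) c^2*95+c^3*(-18) - 150*c+c^4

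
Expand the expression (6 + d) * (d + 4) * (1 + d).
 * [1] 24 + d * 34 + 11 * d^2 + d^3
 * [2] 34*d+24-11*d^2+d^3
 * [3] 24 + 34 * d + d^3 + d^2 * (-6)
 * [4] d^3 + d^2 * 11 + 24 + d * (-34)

Expanding (6 + d) * (d + 4) * (1 + d):
= 24 + d * 34 + 11 * d^2 + d^3
1) 24 + d * 34 + 11 * d^2 + d^3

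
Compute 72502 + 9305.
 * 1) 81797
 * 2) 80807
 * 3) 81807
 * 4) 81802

72502 + 9305 = 81807
3) 81807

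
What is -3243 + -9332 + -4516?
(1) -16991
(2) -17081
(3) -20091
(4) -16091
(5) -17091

First: -3243 + -9332 = -12575
Then: -12575 + -4516 = -17091
5) -17091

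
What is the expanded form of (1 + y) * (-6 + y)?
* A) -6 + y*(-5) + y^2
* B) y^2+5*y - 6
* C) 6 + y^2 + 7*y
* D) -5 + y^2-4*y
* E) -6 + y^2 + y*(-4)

Expanding (1 + y) * (-6 + y):
= -6 + y*(-5) + y^2
A) -6 + y*(-5) + y^2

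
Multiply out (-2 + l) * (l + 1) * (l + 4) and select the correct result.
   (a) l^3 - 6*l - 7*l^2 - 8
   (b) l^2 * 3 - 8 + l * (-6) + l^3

Expanding (-2 + l) * (l + 1) * (l + 4):
= l^2 * 3 - 8 + l * (-6) + l^3
b) l^2 * 3 - 8 + l * (-6) + l^3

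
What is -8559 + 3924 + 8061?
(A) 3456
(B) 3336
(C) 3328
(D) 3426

First: -8559 + 3924 = -4635
Then: -4635 + 8061 = 3426
D) 3426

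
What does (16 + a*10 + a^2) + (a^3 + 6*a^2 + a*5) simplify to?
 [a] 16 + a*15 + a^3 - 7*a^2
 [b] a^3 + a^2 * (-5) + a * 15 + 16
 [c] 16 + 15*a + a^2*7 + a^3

Adding the polynomials and combining like terms:
(16 + a*10 + a^2) + (a^3 + 6*a^2 + a*5)
= 16 + 15*a + a^2*7 + a^3
c) 16 + 15*a + a^2*7 + a^3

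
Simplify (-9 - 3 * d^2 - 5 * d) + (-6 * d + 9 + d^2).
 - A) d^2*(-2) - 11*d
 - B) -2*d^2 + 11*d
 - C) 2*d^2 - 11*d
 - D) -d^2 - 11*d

Adding the polynomials and combining like terms:
(-9 - 3*d^2 - 5*d) + (-6*d + 9 + d^2)
= d^2*(-2) - 11*d
A) d^2*(-2) - 11*d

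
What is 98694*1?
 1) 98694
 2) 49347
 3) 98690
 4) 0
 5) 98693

98694 * 1 = 98694
1) 98694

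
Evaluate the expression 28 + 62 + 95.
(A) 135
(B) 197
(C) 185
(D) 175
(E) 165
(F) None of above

First: 28 + 62 = 90
Then: 90 + 95 = 185
C) 185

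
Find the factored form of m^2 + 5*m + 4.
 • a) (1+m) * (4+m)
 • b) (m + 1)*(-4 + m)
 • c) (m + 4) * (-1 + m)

We need to factor m^2 + 5*m + 4.
The factored form is (1+m) * (4+m).
a) (1+m) * (4+m)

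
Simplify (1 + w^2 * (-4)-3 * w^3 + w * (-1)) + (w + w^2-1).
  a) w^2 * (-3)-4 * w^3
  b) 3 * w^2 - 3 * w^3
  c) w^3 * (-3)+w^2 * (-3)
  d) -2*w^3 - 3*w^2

Adding the polynomials and combining like terms:
(1 + w^2*(-4) - 3*w^3 + w*(-1)) + (w + w^2 - 1)
= w^3 * (-3)+w^2 * (-3)
c) w^3 * (-3)+w^2 * (-3)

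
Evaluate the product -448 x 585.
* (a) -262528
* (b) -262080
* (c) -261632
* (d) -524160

-448 * 585 = -262080
b) -262080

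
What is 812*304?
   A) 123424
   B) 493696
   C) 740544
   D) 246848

812 * 304 = 246848
D) 246848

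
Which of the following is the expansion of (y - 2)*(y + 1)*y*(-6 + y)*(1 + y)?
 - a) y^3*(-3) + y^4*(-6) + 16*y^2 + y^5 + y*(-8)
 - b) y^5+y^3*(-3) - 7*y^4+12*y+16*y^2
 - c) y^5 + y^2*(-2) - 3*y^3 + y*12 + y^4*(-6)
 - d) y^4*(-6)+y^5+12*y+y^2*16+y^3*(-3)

Expanding (y - 2)*(y + 1)*y*(-6 + y)*(1 + y):
= y^4*(-6)+y^5+12*y+y^2*16+y^3*(-3)
d) y^4*(-6)+y^5+12*y+y^2*16+y^3*(-3)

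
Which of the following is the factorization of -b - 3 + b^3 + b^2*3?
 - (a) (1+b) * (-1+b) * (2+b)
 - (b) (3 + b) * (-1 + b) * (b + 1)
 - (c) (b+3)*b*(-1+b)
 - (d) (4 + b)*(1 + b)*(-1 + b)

We need to factor -b - 3 + b^3 + b^2*3.
The factored form is (3 + b) * (-1 + b) * (b + 1).
b) (3 + b) * (-1 + b) * (b + 1)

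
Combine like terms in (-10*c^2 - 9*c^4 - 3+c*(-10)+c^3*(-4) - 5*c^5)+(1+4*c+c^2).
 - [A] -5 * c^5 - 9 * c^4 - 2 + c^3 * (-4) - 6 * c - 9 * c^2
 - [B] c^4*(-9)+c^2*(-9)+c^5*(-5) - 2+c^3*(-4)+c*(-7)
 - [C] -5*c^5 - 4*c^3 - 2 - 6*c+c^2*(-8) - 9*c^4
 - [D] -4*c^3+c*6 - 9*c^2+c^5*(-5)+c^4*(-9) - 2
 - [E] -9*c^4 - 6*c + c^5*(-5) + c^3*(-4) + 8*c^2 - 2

Adding the polynomials and combining like terms:
(-10*c^2 - 9*c^4 - 3 + c*(-10) + c^3*(-4) - 5*c^5) + (1 + 4*c + c^2)
= -5 * c^5 - 9 * c^4 - 2 + c^3 * (-4) - 6 * c - 9 * c^2
A) -5 * c^5 - 9 * c^4 - 2 + c^3 * (-4) - 6 * c - 9 * c^2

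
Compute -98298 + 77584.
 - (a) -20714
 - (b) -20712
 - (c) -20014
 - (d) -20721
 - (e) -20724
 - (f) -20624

-98298 + 77584 = -20714
a) -20714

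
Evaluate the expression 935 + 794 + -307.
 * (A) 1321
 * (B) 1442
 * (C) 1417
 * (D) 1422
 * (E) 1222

First: 935 + 794 = 1729
Then: 1729 + -307 = 1422
D) 1422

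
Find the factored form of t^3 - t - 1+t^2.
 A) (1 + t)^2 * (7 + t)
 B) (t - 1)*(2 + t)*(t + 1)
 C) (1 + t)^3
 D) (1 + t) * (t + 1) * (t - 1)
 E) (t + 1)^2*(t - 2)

We need to factor t^3 - t - 1+t^2.
The factored form is (1 + t) * (t + 1) * (t - 1).
D) (1 + t) * (t + 1) * (t - 1)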